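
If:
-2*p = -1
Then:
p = 1/2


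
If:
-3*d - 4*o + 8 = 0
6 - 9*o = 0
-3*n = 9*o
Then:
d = 16/9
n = -2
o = 2/3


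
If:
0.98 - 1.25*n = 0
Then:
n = 0.78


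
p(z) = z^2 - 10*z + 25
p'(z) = 2*z - 10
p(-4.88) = 97.61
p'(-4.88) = -19.76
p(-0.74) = 32.95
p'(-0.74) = -11.48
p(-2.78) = 60.53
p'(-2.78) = -15.56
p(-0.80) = 33.64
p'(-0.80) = -11.60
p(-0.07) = 25.70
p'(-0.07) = -10.14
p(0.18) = 23.23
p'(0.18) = -9.64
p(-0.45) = 29.70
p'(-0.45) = -10.90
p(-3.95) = 80.10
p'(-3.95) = -17.90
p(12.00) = 49.00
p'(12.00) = 14.00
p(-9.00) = 196.00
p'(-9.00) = -28.00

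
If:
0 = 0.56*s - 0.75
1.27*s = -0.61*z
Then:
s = 1.34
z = -2.79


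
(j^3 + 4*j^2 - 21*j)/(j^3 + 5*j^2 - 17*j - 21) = j/(j + 1)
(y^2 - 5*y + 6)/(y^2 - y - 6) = (y - 2)/(y + 2)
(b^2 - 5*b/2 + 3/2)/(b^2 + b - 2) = (b - 3/2)/(b + 2)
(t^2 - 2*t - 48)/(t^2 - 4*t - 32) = (t + 6)/(t + 4)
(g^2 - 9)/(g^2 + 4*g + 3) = (g - 3)/(g + 1)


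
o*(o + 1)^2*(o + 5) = o^4 + 7*o^3 + 11*o^2 + 5*o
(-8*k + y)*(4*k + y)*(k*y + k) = -32*k^3*y - 32*k^3 - 4*k^2*y^2 - 4*k^2*y + k*y^3 + k*y^2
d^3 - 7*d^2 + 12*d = d*(d - 4)*(d - 3)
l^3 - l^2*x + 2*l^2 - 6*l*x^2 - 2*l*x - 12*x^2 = (l + 2)*(l - 3*x)*(l + 2*x)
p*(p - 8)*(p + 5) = p^3 - 3*p^2 - 40*p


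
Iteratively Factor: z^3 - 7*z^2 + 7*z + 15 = (z - 3)*(z^2 - 4*z - 5) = (z - 5)*(z - 3)*(z + 1)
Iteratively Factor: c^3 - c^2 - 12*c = (c + 3)*(c^2 - 4*c) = c*(c + 3)*(c - 4)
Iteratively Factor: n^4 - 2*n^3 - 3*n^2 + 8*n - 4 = (n - 1)*(n^3 - n^2 - 4*n + 4) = (n - 1)*(n + 2)*(n^2 - 3*n + 2) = (n - 1)^2*(n + 2)*(n - 2)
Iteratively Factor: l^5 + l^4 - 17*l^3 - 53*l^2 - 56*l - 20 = (l - 5)*(l^4 + 6*l^3 + 13*l^2 + 12*l + 4) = (l - 5)*(l + 1)*(l^3 + 5*l^2 + 8*l + 4) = (l - 5)*(l + 1)*(l + 2)*(l^2 + 3*l + 2) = (l - 5)*(l + 1)*(l + 2)^2*(l + 1)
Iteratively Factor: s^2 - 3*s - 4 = (s + 1)*(s - 4)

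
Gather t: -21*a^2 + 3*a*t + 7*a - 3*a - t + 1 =-21*a^2 + 4*a + t*(3*a - 1) + 1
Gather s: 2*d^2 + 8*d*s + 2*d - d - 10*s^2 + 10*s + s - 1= 2*d^2 + d - 10*s^2 + s*(8*d + 11) - 1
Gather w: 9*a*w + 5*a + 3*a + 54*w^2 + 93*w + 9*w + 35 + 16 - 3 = 8*a + 54*w^2 + w*(9*a + 102) + 48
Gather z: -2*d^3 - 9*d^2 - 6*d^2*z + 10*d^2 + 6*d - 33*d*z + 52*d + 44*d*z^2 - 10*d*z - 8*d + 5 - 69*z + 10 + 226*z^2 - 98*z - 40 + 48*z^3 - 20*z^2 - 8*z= -2*d^3 + d^2 + 50*d + 48*z^3 + z^2*(44*d + 206) + z*(-6*d^2 - 43*d - 175) - 25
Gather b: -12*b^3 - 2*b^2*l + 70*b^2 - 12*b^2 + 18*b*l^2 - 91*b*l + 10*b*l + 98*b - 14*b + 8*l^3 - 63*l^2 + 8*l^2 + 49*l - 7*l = -12*b^3 + b^2*(58 - 2*l) + b*(18*l^2 - 81*l + 84) + 8*l^3 - 55*l^2 + 42*l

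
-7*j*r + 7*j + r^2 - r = (-7*j + r)*(r - 1)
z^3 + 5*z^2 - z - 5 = (z - 1)*(z + 1)*(z + 5)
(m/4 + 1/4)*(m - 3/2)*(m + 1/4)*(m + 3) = m^4/4 + 11*m^3/16 - 19*m^2/32 - 21*m/16 - 9/32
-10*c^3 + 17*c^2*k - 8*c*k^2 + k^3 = (-5*c + k)*(-2*c + k)*(-c + k)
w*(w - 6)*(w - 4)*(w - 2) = w^4 - 12*w^3 + 44*w^2 - 48*w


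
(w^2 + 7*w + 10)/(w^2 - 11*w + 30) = (w^2 + 7*w + 10)/(w^2 - 11*w + 30)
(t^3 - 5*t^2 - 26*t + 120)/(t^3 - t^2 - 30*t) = (t - 4)/t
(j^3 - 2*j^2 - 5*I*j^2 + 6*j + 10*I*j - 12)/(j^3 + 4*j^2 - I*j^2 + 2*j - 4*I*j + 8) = (j^2 + j*(-2 - 6*I) + 12*I)/(j^2 + j*(4 - 2*I) - 8*I)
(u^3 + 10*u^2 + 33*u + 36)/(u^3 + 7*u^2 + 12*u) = (u + 3)/u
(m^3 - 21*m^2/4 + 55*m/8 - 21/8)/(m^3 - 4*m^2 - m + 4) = (8*m^2 - 34*m + 21)/(8*(m^2 - 3*m - 4))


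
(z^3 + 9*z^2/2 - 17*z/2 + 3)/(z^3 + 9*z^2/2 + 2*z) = (2*z^3 + 9*z^2 - 17*z + 6)/(z*(2*z^2 + 9*z + 4))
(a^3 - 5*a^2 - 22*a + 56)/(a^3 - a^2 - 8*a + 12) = (a^2 - 3*a - 28)/(a^2 + a - 6)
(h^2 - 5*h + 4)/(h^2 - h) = (h - 4)/h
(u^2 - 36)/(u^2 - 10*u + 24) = (u + 6)/(u - 4)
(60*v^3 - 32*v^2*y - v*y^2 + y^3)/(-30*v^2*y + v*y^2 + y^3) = (-2*v + y)/y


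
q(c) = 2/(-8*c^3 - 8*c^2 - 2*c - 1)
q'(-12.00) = 0.00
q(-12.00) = 0.00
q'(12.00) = 0.00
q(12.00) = 0.00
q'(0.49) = 1.33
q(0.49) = -0.41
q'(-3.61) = 0.01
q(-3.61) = 0.01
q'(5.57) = 0.00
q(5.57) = -0.00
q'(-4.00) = 0.00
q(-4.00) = 0.01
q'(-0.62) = 3.03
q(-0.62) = -2.15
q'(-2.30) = 0.05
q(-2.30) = 0.03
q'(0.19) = 3.98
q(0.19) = -1.16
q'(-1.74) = 0.22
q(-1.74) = 0.10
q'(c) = 2*(24*c^2 + 16*c + 2)/(-8*c^3 - 8*c^2 - 2*c - 1)^2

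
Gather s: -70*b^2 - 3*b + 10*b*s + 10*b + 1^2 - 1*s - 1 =-70*b^2 + 7*b + s*(10*b - 1)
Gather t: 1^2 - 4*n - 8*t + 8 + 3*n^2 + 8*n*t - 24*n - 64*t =3*n^2 - 28*n + t*(8*n - 72) + 9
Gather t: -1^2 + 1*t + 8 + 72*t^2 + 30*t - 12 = 72*t^2 + 31*t - 5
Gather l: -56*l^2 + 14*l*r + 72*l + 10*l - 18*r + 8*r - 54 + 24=-56*l^2 + l*(14*r + 82) - 10*r - 30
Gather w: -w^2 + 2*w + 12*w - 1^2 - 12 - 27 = -w^2 + 14*w - 40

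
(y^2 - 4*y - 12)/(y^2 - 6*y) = (y + 2)/y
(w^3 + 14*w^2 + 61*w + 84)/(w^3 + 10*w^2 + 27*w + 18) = (w^2 + 11*w + 28)/(w^2 + 7*w + 6)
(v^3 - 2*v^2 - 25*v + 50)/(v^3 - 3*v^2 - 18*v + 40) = (v + 5)/(v + 4)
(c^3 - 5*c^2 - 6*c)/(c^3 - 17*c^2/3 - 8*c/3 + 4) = 3*c/(3*c - 2)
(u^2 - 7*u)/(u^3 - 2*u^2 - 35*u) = 1/(u + 5)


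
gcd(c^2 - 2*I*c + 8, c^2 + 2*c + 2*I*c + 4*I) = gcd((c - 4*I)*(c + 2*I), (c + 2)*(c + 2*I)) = c + 2*I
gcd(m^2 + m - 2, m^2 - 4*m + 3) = m - 1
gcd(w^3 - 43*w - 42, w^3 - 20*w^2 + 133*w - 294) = w - 7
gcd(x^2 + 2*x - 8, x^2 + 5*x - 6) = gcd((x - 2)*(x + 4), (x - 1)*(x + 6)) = 1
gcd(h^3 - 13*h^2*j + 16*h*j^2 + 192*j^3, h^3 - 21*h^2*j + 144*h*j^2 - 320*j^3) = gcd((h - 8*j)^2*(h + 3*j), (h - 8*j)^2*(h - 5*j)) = h^2 - 16*h*j + 64*j^2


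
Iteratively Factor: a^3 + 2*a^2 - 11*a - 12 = (a + 4)*(a^2 - 2*a - 3) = (a + 1)*(a + 4)*(a - 3)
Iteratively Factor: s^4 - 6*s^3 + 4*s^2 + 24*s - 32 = (s + 2)*(s^3 - 8*s^2 + 20*s - 16) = (s - 4)*(s + 2)*(s^2 - 4*s + 4) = (s - 4)*(s - 2)*(s + 2)*(s - 2)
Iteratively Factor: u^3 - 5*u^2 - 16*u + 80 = (u - 5)*(u^2 - 16) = (u - 5)*(u + 4)*(u - 4)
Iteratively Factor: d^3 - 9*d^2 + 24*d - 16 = (d - 4)*(d^2 - 5*d + 4) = (d - 4)^2*(d - 1)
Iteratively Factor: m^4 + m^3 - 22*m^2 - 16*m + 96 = (m - 2)*(m^3 + 3*m^2 - 16*m - 48) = (m - 2)*(m + 4)*(m^2 - m - 12) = (m - 2)*(m + 3)*(m + 4)*(m - 4)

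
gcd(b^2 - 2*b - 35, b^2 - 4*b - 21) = b - 7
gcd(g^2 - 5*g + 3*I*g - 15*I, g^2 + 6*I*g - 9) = g + 3*I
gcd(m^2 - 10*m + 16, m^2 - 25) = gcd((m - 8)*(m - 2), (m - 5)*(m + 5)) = 1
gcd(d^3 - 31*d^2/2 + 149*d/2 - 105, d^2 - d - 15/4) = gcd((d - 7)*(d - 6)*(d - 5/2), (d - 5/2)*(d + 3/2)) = d - 5/2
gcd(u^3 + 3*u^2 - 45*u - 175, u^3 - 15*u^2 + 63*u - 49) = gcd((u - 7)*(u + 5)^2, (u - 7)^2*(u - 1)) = u - 7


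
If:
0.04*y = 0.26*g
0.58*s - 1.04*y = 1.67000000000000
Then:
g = 0.153846153846154*y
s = 1.79310344827586*y + 2.87931034482759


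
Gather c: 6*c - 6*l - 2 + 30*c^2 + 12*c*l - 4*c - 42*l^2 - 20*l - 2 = 30*c^2 + c*(12*l + 2) - 42*l^2 - 26*l - 4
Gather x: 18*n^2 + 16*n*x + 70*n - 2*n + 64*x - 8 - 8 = 18*n^2 + 68*n + x*(16*n + 64) - 16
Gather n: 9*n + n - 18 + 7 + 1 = 10*n - 10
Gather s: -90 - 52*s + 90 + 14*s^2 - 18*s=14*s^2 - 70*s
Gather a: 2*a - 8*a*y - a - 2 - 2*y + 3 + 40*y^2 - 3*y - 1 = a*(1 - 8*y) + 40*y^2 - 5*y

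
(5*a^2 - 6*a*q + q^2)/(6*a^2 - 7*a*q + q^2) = (-5*a + q)/(-6*a + q)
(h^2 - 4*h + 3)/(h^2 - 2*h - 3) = (h - 1)/(h + 1)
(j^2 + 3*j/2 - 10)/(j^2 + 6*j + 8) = (j - 5/2)/(j + 2)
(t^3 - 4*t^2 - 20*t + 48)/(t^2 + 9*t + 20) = (t^2 - 8*t + 12)/(t + 5)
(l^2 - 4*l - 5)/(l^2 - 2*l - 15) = (l + 1)/(l + 3)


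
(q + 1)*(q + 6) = q^2 + 7*q + 6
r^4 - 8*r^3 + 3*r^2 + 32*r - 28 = (r - 7)*(r - 2)*(r - 1)*(r + 2)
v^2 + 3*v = v*(v + 3)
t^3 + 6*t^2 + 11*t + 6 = (t + 1)*(t + 2)*(t + 3)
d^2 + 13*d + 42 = (d + 6)*(d + 7)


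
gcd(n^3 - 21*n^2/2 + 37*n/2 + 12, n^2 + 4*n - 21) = n - 3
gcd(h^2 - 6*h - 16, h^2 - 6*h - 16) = h^2 - 6*h - 16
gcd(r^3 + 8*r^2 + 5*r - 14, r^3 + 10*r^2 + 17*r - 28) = r^2 + 6*r - 7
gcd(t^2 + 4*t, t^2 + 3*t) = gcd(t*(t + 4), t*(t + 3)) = t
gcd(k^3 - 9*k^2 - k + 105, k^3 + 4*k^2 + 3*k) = k + 3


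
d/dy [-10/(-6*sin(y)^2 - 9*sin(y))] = -10*(4*sin(y) + 3)*cos(y)/(3*(2*sin(y) + 3)^2*sin(y)^2)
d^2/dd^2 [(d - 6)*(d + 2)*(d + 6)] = 6*d + 4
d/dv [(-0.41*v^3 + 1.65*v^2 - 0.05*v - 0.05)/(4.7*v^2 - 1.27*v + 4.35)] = (-1.927*v^4 + 1.0414*v^3 - 7.211*v^2 + 14.825*v - 0.281)/(22.09*v^4 - 11.938*v^3 + 42.5029*v^2 - 11.049*v + 18.9225)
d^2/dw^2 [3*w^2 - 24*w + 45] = 6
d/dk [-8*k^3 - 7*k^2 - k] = -24*k^2 - 14*k - 1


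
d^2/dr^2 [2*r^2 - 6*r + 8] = 4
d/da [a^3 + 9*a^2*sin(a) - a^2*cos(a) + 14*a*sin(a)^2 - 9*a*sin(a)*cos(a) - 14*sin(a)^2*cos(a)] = a^2*sin(a) + 9*a^2*cos(a) + 3*a^2 + 18*a*sin(a) + 14*a*sin(2*a) - 2*a*cos(a) - 9*a*cos(2*a) + 7*sin(a)/2 - 9*sin(2*a)/2 - 21*sin(3*a)/2 - 7*cos(2*a) + 7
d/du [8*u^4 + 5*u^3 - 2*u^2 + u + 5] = 32*u^3 + 15*u^2 - 4*u + 1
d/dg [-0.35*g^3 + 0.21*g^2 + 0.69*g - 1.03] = -1.05*g^2 + 0.42*g + 0.69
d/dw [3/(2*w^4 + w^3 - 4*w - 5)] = 3*(-8*w^3 - 3*w^2 + 4)/(2*w^4 + w^3 - 4*w - 5)^2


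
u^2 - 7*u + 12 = (u - 4)*(u - 3)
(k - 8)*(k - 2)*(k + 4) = k^3 - 6*k^2 - 24*k + 64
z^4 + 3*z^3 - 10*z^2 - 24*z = z*(z - 3)*(z + 2)*(z + 4)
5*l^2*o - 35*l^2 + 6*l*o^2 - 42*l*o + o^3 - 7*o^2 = (l + o)*(5*l + o)*(o - 7)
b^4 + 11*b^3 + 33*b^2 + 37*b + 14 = (b + 1)^2*(b + 2)*(b + 7)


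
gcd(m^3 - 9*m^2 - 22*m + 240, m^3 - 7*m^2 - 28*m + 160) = m^2 - 3*m - 40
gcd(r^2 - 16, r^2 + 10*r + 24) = r + 4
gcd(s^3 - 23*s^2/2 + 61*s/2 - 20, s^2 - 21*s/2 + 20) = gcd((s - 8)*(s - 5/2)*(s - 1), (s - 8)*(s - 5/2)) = s^2 - 21*s/2 + 20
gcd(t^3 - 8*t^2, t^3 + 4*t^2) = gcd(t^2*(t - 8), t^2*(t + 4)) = t^2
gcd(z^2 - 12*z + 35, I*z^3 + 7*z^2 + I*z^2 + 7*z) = 1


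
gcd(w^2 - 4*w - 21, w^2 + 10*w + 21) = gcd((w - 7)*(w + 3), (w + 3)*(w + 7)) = w + 3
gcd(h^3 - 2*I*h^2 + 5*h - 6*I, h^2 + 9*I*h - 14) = h + 2*I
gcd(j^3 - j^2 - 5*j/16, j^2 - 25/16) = j - 5/4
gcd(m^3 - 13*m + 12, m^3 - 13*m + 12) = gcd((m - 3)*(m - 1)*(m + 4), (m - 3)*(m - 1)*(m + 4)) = m^3 - 13*m + 12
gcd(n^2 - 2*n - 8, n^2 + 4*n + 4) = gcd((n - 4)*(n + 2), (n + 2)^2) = n + 2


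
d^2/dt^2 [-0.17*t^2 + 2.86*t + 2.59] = -0.340000000000000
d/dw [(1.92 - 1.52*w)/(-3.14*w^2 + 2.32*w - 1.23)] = (-4.7728*w^2 + 12.0576*w - 2.5848)/(9.8596*w^4 - 14.5696*w^3 + 13.1068*w^2 - 5.7072*w + 1.5129)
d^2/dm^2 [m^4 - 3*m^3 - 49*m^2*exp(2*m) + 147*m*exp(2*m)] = -196*m^2*exp(2*m) + 12*m^2 + 196*m*exp(2*m) - 18*m + 490*exp(2*m)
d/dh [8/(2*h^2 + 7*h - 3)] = 8*(-4*h - 7)/(2*h^2 + 7*h - 3)^2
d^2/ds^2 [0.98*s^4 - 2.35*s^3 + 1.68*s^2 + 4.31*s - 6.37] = 11.76*s^2 - 14.1*s + 3.36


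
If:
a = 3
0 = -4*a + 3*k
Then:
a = 3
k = 4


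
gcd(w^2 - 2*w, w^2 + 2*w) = w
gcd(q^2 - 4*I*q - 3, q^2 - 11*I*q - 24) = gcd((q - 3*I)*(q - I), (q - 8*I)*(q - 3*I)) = q - 3*I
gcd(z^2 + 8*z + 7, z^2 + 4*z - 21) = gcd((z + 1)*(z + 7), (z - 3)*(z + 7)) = z + 7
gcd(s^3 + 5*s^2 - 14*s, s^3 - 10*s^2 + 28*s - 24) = s - 2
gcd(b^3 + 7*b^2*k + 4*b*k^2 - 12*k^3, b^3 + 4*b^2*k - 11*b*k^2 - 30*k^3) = b + 2*k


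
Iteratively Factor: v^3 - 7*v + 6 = (v - 2)*(v^2 + 2*v - 3) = (v - 2)*(v + 3)*(v - 1)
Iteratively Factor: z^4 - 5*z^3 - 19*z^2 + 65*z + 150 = (z - 5)*(z^3 - 19*z - 30) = (z - 5)^2*(z^2 + 5*z + 6) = (z - 5)^2*(z + 2)*(z + 3)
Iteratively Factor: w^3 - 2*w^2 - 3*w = (w - 3)*(w^2 + w) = w*(w - 3)*(w + 1)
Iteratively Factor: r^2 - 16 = (r + 4)*(r - 4)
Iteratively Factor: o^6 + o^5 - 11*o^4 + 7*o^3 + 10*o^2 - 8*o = (o + 4)*(o^5 - 3*o^4 + o^3 + 3*o^2 - 2*o) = o*(o + 4)*(o^4 - 3*o^3 + o^2 + 3*o - 2) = o*(o - 1)*(o + 4)*(o^3 - 2*o^2 - o + 2) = o*(o - 1)*(o + 1)*(o + 4)*(o^2 - 3*o + 2) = o*(o - 1)^2*(o + 1)*(o + 4)*(o - 2)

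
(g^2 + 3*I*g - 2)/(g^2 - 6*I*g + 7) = (g + 2*I)/(g - 7*I)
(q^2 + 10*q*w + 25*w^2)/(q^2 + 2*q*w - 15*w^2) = (q + 5*w)/(q - 3*w)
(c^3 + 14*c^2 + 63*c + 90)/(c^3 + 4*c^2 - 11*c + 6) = (c^2 + 8*c + 15)/(c^2 - 2*c + 1)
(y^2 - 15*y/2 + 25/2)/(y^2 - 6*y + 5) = (y - 5/2)/(y - 1)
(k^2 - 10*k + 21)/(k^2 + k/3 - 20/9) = 9*(k^2 - 10*k + 21)/(9*k^2 + 3*k - 20)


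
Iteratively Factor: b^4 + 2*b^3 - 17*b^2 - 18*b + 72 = (b + 4)*(b^3 - 2*b^2 - 9*b + 18) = (b + 3)*(b + 4)*(b^2 - 5*b + 6) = (b - 3)*(b + 3)*(b + 4)*(b - 2)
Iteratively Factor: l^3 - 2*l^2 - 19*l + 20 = (l + 4)*(l^2 - 6*l + 5) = (l - 1)*(l + 4)*(l - 5)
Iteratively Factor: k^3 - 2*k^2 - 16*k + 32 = (k - 4)*(k^2 + 2*k - 8) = (k - 4)*(k - 2)*(k + 4)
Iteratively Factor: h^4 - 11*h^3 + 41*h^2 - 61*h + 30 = (h - 1)*(h^3 - 10*h^2 + 31*h - 30) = (h - 3)*(h - 1)*(h^2 - 7*h + 10) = (h - 5)*(h - 3)*(h - 1)*(h - 2)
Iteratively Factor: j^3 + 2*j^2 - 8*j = (j + 4)*(j^2 - 2*j) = j*(j + 4)*(j - 2)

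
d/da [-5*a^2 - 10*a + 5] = -10*a - 10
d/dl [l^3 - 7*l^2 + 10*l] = 3*l^2 - 14*l + 10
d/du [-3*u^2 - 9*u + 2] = -6*u - 9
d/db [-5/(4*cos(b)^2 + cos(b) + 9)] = -5*(8*cos(b) + 1)*sin(b)/(4*cos(b)^2 + cos(b) + 9)^2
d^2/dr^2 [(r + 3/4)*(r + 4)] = 2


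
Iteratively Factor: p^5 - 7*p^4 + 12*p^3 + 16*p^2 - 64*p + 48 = (p - 2)*(p^4 - 5*p^3 + 2*p^2 + 20*p - 24) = (p - 2)^2*(p^3 - 3*p^2 - 4*p + 12) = (p - 2)^3*(p^2 - p - 6) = (p - 3)*(p - 2)^3*(p + 2)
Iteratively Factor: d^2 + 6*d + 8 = (d + 4)*(d + 2)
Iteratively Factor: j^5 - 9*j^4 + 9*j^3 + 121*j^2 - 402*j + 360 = (j + 4)*(j^4 - 13*j^3 + 61*j^2 - 123*j + 90) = (j - 3)*(j + 4)*(j^3 - 10*j^2 + 31*j - 30) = (j - 3)^2*(j + 4)*(j^2 - 7*j + 10) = (j - 5)*(j - 3)^2*(j + 4)*(j - 2)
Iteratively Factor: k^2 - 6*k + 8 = (k - 2)*(k - 4)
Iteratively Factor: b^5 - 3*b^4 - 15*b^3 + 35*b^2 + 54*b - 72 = (b + 3)*(b^4 - 6*b^3 + 3*b^2 + 26*b - 24) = (b - 3)*(b + 3)*(b^3 - 3*b^2 - 6*b + 8) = (b - 3)*(b - 1)*(b + 3)*(b^2 - 2*b - 8) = (b - 3)*(b - 1)*(b + 2)*(b + 3)*(b - 4)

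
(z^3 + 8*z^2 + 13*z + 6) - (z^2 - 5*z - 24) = z^3 + 7*z^2 + 18*z + 30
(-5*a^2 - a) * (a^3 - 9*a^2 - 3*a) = -5*a^5 + 44*a^4 + 24*a^3 + 3*a^2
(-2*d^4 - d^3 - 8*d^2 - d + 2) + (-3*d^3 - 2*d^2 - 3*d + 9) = -2*d^4 - 4*d^3 - 10*d^2 - 4*d + 11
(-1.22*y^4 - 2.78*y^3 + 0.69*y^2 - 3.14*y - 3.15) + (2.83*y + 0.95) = -1.22*y^4 - 2.78*y^3 + 0.69*y^2 - 0.31*y - 2.2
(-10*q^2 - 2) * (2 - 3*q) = 30*q^3 - 20*q^2 + 6*q - 4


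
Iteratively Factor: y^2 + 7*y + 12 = (y + 3)*(y + 4)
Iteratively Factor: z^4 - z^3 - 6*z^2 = (z)*(z^3 - z^2 - 6*z) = z^2*(z^2 - z - 6) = z^2*(z - 3)*(z + 2)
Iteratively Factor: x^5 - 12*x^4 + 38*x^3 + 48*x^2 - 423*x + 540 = (x - 3)*(x^4 - 9*x^3 + 11*x^2 + 81*x - 180) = (x - 5)*(x - 3)*(x^3 - 4*x^2 - 9*x + 36) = (x - 5)*(x - 3)^2*(x^2 - x - 12) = (x - 5)*(x - 4)*(x - 3)^2*(x + 3)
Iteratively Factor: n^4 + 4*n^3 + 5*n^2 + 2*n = (n + 2)*(n^3 + 2*n^2 + n) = n*(n + 2)*(n^2 + 2*n + 1) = n*(n + 1)*(n + 2)*(n + 1)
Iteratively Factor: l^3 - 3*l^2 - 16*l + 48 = (l + 4)*(l^2 - 7*l + 12) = (l - 4)*(l + 4)*(l - 3)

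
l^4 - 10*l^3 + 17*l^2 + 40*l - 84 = (l - 7)*(l - 3)*(l - 2)*(l + 2)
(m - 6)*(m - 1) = m^2 - 7*m + 6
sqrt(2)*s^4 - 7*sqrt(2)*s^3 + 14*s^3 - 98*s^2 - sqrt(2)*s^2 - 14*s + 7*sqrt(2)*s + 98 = (s - 7)*(s - 1)*(s + 7*sqrt(2))*(sqrt(2)*s + sqrt(2))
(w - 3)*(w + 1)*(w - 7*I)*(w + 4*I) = w^4 - 2*w^3 - 3*I*w^3 + 25*w^2 + 6*I*w^2 - 56*w + 9*I*w - 84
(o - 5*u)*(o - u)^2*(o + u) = o^4 - 6*o^3*u + 4*o^2*u^2 + 6*o*u^3 - 5*u^4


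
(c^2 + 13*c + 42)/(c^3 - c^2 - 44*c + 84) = (c + 6)/(c^2 - 8*c + 12)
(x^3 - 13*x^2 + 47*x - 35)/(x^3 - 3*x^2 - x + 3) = (x^2 - 12*x + 35)/(x^2 - 2*x - 3)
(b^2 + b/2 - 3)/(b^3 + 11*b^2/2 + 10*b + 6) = (2*b - 3)/(2*b^2 + 7*b + 6)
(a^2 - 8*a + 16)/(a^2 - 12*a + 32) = (a - 4)/(a - 8)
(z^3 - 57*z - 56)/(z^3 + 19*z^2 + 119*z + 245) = (z^2 - 7*z - 8)/(z^2 + 12*z + 35)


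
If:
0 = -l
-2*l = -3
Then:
No Solution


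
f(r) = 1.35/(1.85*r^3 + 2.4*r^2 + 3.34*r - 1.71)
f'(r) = 1.35*(-5.55*r^2 - 4.8*r - 3.34)/(1.85*r^3 + 2.4*r^2 + 3.34*r - 1.71)^2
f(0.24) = -1.81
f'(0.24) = -11.72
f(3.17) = 0.01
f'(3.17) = -0.01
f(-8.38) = -0.00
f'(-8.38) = -0.00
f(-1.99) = -0.10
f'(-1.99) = -0.12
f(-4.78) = -0.01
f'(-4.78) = -0.01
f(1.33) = 0.12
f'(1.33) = -0.21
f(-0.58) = -0.42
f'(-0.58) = -0.32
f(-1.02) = -0.29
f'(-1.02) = -0.27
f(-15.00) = -0.00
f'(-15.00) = -0.00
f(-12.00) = -0.00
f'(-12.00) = -0.00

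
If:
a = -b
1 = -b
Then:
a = 1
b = -1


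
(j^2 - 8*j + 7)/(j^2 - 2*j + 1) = (j - 7)/(j - 1)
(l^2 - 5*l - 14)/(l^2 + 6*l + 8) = (l - 7)/(l + 4)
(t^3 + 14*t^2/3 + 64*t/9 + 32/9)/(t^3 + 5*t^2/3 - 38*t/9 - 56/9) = (3*t^2 + 10*t + 8)/(3*t^2 + t - 14)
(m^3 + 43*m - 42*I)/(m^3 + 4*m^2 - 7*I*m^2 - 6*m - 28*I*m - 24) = (m + 7*I)/(m + 4)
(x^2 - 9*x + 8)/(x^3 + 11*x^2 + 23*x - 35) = (x - 8)/(x^2 + 12*x + 35)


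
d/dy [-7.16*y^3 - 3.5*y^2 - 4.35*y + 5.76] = -21.48*y^2 - 7.0*y - 4.35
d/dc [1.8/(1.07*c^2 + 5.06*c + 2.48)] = (-3.852*c - 9.108)/(1.07*c^2 + 5.06*c + 2.48)^2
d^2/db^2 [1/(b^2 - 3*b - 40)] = 2*(b^2 - 3*b - (2*b - 3)^2 - 40)/(-b^2 + 3*b + 40)^3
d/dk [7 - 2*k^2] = -4*k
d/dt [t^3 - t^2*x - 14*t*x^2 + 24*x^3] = 3*t^2 - 2*t*x - 14*x^2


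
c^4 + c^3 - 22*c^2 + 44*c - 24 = (c - 2)^2*(c - 1)*(c + 6)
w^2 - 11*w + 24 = (w - 8)*(w - 3)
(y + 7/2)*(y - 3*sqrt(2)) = y^2 - 3*sqrt(2)*y + 7*y/2 - 21*sqrt(2)/2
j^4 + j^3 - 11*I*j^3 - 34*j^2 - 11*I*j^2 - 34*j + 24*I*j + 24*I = (j + 1)*(j - 6*I)*(j - 4*I)*(j - I)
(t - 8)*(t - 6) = t^2 - 14*t + 48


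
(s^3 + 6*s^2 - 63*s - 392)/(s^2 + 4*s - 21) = (s^2 - s - 56)/(s - 3)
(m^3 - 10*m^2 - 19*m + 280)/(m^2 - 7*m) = m - 3 - 40/m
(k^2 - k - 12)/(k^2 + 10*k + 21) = (k - 4)/(k + 7)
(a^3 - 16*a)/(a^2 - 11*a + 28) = a*(a + 4)/(a - 7)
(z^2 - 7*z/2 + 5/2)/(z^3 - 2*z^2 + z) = (z - 5/2)/(z*(z - 1))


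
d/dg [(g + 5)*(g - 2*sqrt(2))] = 2*g - 2*sqrt(2) + 5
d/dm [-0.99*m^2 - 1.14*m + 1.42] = -1.98*m - 1.14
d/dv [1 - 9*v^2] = -18*v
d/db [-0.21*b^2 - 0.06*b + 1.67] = -0.42*b - 0.06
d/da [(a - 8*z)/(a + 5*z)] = 13*z/(a + 5*z)^2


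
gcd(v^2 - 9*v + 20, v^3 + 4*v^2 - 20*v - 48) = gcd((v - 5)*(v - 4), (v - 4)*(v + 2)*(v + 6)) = v - 4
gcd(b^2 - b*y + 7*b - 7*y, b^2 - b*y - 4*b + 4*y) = -b + y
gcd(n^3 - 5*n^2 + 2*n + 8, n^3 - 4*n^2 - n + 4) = n^2 - 3*n - 4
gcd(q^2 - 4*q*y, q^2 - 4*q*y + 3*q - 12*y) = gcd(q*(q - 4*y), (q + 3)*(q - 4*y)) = -q + 4*y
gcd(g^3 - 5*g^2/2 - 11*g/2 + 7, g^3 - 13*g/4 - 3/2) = 1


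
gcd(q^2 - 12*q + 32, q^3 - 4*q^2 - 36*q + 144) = q - 4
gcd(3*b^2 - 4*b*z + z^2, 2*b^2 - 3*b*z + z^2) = -b + z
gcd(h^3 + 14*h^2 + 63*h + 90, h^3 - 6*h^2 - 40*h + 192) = h + 6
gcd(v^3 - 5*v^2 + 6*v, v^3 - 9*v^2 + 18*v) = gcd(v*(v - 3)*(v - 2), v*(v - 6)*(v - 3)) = v^2 - 3*v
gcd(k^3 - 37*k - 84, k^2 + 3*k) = k + 3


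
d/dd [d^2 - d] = 2*d - 1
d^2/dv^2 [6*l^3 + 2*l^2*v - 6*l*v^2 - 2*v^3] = -12*l - 12*v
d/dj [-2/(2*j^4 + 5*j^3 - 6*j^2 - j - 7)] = 2*(8*j^3 + 15*j^2 - 12*j - 1)/(-2*j^4 - 5*j^3 + 6*j^2 + j + 7)^2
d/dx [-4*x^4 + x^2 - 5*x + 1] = -16*x^3 + 2*x - 5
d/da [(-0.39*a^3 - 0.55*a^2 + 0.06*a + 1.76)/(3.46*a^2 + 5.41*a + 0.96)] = (-1.3494*a^4 - 4.2198*a^3 - 4.3063*a^2 - 13.2352*a - 9.464)/(11.9716*a^4 + 37.4372*a^3 + 35.9113*a^2 + 10.3872*a + 0.9216)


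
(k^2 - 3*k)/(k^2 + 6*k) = (k - 3)/(k + 6)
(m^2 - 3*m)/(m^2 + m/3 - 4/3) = 3*m*(m - 3)/(3*m^2 + m - 4)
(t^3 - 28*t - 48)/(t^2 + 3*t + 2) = (t^2 - 2*t - 24)/(t + 1)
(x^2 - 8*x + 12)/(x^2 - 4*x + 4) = (x - 6)/(x - 2)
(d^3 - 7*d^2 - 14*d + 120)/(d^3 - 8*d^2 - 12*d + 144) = (d - 5)/(d - 6)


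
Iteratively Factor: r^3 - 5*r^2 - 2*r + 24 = (r - 4)*(r^2 - r - 6) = (r - 4)*(r - 3)*(r + 2)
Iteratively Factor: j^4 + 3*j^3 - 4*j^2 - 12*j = (j + 2)*(j^3 + j^2 - 6*j) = (j - 2)*(j + 2)*(j^2 + 3*j) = (j - 2)*(j + 2)*(j + 3)*(j)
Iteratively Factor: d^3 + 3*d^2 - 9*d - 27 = (d + 3)*(d^2 - 9) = (d - 3)*(d + 3)*(d + 3)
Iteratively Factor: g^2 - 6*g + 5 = (g - 5)*(g - 1)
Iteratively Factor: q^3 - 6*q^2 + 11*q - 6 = (q - 2)*(q^2 - 4*q + 3) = (q - 2)*(q - 1)*(q - 3)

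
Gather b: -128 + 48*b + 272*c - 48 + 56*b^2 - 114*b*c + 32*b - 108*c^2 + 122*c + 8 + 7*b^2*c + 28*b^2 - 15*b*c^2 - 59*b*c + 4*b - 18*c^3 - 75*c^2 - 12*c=b^2*(7*c + 84) + b*(-15*c^2 - 173*c + 84) - 18*c^3 - 183*c^2 + 382*c - 168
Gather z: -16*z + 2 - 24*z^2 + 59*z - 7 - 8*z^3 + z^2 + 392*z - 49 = -8*z^3 - 23*z^2 + 435*z - 54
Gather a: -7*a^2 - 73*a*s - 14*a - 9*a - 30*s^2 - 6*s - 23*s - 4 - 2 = -7*a^2 + a*(-73*s - 23) - 30*s^2 - 29*s - 6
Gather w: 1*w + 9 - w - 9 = 0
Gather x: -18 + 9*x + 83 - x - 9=8*x + 56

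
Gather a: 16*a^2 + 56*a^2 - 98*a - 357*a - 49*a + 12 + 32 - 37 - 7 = 72*a^2 - 504*a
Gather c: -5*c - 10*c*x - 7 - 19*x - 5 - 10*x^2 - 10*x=c*(-10*x - 5) - 10*x^2 - 29*x - 12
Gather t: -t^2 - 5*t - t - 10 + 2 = -t^2 - 6*t - 8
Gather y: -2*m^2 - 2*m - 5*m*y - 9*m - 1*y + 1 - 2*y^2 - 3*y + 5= -2*m^2 - 11*m - 2*y^2 + y*(-5*m - 4) + 6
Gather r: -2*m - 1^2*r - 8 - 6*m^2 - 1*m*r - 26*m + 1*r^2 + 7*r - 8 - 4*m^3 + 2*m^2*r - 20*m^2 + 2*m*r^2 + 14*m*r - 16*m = -4*m^3 - 26*m^2 - 44*m + r^2*(2*m + 1) + r*(2*m^2 + 13*m + 6) - 16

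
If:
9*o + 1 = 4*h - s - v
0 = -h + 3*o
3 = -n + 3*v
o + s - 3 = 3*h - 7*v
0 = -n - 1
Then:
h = 0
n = -1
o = 0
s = -5/3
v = 2/3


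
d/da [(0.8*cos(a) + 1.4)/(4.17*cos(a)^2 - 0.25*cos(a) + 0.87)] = (3.336*cos(a)^2 + 11.676*cos(a) - 1.046)*sin(a)/(17.3889*cos(a)^4 - 2.085*cos(a)^3 + 7.3183*cos(a)^2 - 0.435*cos(a) + 0.7569)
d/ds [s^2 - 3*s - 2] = 2*s - 3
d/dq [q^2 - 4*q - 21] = 2*q - 4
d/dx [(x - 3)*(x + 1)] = 2*x - 2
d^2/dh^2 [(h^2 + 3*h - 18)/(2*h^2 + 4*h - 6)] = (h^3 - 45*h^2 - 81*h - 99)/(h^6 + 6*h^5 + 3*h^4 - 28*h^3 - 9*h^2 + 54*h - 27)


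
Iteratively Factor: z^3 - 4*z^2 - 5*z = (z + 1)*(z^2 - 5*z) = (z - 5)*(z + 1)*(z)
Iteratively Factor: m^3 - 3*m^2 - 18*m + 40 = (m - 5)*(m^2 + 2*m - 8) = (m - 5)*(m - 2)*(m + 4)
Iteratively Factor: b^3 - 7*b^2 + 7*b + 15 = (b - 3)*(b^2 - 4*b - 5) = (b - 5)*(b - 3)*(b + 1)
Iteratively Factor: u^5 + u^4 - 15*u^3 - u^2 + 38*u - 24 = (u - 1)*(u^4 + 2*u^3 - 13*u^2 - 14*u + 24) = (u - 1)*(u + 2)*(u^3 - 13*u + 12) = (u - 1)^2*(u + 2)*(u^2 + u - 12) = (u - 1)^2*(u + 2)*(u + 4)*(u - 3)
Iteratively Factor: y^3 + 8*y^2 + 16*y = (y + 4)*(y^2 + 4*y) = y*(y + 4)*(y + 4)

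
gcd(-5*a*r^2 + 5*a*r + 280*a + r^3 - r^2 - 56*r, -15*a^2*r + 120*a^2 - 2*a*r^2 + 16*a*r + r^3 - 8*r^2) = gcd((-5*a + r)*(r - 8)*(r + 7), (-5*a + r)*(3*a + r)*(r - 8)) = -5*a*r + 40*a + r^2 - 8*r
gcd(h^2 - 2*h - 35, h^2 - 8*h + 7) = h - 7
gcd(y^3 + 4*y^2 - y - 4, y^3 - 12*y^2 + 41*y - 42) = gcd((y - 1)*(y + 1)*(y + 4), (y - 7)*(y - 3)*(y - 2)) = 1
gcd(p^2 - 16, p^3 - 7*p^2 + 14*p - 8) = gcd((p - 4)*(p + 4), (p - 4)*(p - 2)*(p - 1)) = p - 4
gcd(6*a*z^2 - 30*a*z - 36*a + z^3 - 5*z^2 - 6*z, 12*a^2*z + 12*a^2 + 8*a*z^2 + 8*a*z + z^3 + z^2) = 6*a*z + 6*a + z^2 + z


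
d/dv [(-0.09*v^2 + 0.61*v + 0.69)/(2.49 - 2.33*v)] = (0.2097*v^2 - 0.4482*v + 3.1266)/(5.4289*v^2 - 11.6034*v + 6.2001)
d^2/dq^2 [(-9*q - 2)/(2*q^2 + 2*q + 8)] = (-(2*q + 1)^2*(9*q + 2) + (27*q + 11)*(q^2 + q + 4))/(q^2 + q + 4)^3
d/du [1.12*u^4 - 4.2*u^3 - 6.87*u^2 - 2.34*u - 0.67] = 4.48*u^3 - 12.6*u^2 - 13.74*u - 2.34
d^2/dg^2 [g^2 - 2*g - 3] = 2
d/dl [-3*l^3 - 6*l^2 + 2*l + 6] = -9*l^2 - 12*l + 2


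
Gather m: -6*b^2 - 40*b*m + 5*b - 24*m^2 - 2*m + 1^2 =-6*b^2 + 5*b - 24*m^2 + m*(-40*b - 2) + 1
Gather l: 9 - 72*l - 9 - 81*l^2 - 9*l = -81*l^2 - 81*l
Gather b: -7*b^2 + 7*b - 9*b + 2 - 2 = -7*b^2 - 2*b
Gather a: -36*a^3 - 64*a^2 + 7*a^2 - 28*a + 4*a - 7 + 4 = -36*a^3 - 57*a^2 - 24*a - 3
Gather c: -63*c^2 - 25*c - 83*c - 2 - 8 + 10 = -63*c^2 - 108*c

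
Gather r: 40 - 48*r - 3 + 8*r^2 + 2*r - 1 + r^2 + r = 9*r^2 - 45*r + 36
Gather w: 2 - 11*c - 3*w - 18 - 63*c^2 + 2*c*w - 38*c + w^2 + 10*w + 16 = -63*c^2 - 49*c + w^2 + w*(2*c + 7)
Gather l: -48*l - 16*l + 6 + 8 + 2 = 16 - 64*l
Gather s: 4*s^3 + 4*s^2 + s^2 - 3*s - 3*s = 4*s^3 + 5*s^2 - 6*s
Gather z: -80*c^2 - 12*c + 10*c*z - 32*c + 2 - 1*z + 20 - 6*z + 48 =-80*c^2 - 44*c + z*(10*c - 7) + 70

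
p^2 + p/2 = p*(p + 1/2)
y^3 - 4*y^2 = y^2*(y - 4)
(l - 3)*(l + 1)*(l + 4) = l^3 + 2*l^2 - 11*l - 12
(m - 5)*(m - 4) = m^2 - 9*m + 20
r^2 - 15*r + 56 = (r - 8)*(r - 7)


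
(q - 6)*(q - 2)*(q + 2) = q^3 - 6*q^2 - 4*q + 24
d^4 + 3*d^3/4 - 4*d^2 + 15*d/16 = d*(d - 3/2)*(d - 1/4)*(d + 5/2)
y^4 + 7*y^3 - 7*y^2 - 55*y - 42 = (y - 3)*(y + 1)*(y + 2)*(y + 7)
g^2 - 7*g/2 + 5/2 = (g - 5/2)*(g - 1)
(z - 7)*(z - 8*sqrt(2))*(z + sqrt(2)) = z^3 - 7*sqrt(2)*z^2 - 7*z^2 - 16*z + 49*sqrt(2)*z + 112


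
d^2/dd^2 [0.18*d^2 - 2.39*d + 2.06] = 0.360000000000000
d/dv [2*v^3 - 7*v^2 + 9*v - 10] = 6*v^2 - 14*v + 9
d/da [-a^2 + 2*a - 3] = 2 - 2*a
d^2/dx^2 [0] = 0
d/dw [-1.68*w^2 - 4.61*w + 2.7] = -3.36*w - 4.61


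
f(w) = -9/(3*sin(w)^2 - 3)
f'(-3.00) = 0.87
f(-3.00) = 3.06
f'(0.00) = 0.00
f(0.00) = 3.00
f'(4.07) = 22.34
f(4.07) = 8.36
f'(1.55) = 667100.62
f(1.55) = 6937.62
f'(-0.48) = -3.97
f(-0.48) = 3.81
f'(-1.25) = -181.61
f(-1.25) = 30.17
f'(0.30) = 2.03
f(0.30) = 3.29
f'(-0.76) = -10.85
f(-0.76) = 5.71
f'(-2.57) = 5.46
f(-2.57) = 4.24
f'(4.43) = 266.33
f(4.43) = 38.64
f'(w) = 54*sin(w)*cos(w)/(3*sin(w)^2 - 3)^2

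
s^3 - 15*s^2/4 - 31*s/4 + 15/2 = (s - 5)*(s - 3/4)*(s + 2)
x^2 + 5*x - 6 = (x - 1)*(x + 6)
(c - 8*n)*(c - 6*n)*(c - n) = c^3 - 15*c^2*n + 62*c*n^2 - 48*n^3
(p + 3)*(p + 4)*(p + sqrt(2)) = p^3 + sqrt(2)*p^2 + 7*p^2 + 7*sqrt(2)*p + 12*p + 12*sqrt(2)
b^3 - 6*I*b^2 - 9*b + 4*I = (b - 4*I)*(b - I)^2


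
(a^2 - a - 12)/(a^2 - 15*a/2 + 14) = 2*(a + 3)/(2*a - 7)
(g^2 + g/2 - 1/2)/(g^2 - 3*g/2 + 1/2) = (g + 1)/(g - 1)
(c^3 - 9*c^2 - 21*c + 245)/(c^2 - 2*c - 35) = c - 7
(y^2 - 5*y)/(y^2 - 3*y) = (y - 5)/(y - 3)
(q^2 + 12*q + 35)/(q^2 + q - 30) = (q^2 + 12*q + 35)/(q^2 + q - 30)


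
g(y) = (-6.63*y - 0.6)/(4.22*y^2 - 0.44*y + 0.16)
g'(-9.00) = 0.02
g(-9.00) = 0.17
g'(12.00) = 0.01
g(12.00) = -0.13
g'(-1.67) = 0.43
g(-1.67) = 0.83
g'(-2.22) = 0.26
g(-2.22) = 0.64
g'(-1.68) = 0.42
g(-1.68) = 0.82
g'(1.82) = 0.57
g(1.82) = -0.95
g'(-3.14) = 0.14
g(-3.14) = 0.47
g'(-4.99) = 0.06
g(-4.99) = 0.30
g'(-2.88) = 0.16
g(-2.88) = 0.51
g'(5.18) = 0.06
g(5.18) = -0.31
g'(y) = (0.44 - 8.44*y)*(-6.63*y - 0.6)/(4.22*y^2 - 0.44*y + 0.16)^2 - 6.63/(4.22*y^2 - 0.44*y + 0.16)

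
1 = 1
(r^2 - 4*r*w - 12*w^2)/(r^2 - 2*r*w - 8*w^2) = (r - 6*w)/(r - 4*w)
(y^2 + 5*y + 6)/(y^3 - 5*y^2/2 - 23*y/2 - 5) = 2*(y + 3)/(2*y^2 - 9*y - 5)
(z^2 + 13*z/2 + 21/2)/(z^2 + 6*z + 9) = (z + 7/2)/(z + 3)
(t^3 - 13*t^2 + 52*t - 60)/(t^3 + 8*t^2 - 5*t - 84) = (t^3 - 13*t^2 + 52*t - 60)/(t^3 + 8*t^2 - 5*t - 84)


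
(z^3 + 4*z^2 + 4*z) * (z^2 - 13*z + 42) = z^5 - 9*z^4 - 6*z^3 + 116*z^2 + 168*z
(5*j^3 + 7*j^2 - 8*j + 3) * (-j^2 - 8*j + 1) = -5*j^5 - 47*j^4 - 43*j^3 + 68*j^2 - 32*j + 3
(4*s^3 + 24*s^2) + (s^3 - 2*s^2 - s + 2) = 5*s^3 + 22*s^2 - s + 2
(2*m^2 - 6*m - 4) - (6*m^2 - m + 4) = -4*m^2 - 5*m - 8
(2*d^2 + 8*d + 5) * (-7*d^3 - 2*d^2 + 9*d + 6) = -14*d^5 - 60*d^4 - 33*d^3 + 74*d^2 + 93*d + 30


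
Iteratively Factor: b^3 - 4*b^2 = (b)*(b^2 - 4*b) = b^2*(b - 4)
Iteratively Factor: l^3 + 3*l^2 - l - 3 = (l - 1)*(l^2 + 4*l + 3) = (l - 1)*(l + 1)*(l + 3)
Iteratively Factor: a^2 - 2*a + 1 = (a - 1)*(a - 1)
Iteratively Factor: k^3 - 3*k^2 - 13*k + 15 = (k - 5)*(k^2 + 2*k - 3) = (k - 5)*(k - 1)*(k + 3)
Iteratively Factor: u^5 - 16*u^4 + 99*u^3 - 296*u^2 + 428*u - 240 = (u - 4)*(u^4 - 12*u^3 + 51*u^2 - 92*u + 60) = (u - 4)*(u - 3)*(u^3 - 9*u^2 + 24*u - 20) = (u - 4)*(u - 3)*(u - 2)*(u^2 - 7*u + 10) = (u - 5)*(u - 4)*(u - 3)*(u - 2)*(u - 2)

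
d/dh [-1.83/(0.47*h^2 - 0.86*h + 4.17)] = (1.7202*h - 1.5738)/(0.47*h^2 - 0.86*h + 4.17)^2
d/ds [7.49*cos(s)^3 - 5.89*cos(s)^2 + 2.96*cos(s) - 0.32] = (-22.47*cos(s)^2 + 11.78*cos(s) - 2.96)*sin(s)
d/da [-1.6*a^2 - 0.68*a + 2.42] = -3.2*a - 0.68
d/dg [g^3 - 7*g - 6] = 3*g^2 - 7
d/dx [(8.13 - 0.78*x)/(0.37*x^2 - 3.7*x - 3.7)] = (0.2886*x^2 - 6.0162*x + 32.967)/(0.1369*x^4 - 2.738*x^3 + 10.952*x^2 + 27.38*x + 13.69)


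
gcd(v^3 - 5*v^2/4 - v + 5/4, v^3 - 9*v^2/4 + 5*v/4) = v^2 - 9*v/4 + 5/4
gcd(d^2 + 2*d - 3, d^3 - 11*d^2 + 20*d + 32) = 1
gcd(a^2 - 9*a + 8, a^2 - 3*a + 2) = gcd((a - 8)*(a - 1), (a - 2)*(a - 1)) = a - 1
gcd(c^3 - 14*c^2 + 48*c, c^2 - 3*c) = c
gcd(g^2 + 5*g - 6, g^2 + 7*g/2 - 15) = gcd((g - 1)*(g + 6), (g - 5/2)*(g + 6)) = g + 6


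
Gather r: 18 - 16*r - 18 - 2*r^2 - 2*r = -2*r^2 - 18*r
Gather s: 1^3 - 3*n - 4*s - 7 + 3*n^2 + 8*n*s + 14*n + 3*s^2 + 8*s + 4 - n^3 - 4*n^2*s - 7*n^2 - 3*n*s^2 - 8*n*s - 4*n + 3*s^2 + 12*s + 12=-n^3 - 4*n^2 + 7*n + s^2*(6 - 3*n) + s*(16 - 4*n^2) + 10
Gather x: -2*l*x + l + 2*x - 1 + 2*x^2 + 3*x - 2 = l + 2*x^2 + x*(5 - 2*l) - 3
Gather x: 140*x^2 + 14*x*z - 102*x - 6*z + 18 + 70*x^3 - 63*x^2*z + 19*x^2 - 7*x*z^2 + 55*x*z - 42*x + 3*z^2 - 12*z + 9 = 70*x^3 + x^2*(159 - 63*z) + x*(-7*z^2 + 69*z - 144) + 3*z^2 - 18*z + 27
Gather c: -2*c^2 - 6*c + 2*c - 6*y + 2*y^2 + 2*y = -2*c^2 - 4*c + 2*y^2 - 4*y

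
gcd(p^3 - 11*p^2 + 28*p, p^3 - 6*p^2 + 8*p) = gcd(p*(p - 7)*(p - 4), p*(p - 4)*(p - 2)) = p^2 - 4*p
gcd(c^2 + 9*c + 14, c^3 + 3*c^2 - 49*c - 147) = c + 7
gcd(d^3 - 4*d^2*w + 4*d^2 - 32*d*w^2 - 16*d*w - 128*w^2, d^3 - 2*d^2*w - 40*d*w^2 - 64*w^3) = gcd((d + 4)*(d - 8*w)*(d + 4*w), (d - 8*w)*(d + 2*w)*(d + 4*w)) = -d^2 + 4*d*w + 32*w^2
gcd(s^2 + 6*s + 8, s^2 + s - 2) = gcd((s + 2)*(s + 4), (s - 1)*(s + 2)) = s + 2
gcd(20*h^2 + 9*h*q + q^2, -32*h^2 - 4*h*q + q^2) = 4*h + q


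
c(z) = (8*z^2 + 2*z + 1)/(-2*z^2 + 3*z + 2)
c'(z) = (4*z - 3)*(8*z^2 + 2*z + 1)/(-2*z^2 + 3*z + 2)^2 + (16*z + 2)/(-2*z^2 + 3*z + 2)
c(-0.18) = 0.64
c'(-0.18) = -2.35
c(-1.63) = -2.32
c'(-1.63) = 0.25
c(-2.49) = -2.55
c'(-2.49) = 0.27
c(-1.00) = -2.33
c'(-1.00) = -0.78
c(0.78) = 2.38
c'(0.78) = 4.73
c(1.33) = 7.26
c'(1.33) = 16.37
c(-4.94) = -3.02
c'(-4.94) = 0.13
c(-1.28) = -2.26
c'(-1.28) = 0.03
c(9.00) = -5.02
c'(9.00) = 0.15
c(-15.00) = -3.59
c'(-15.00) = 0.02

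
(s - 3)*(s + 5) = s^2 + 2*s - 15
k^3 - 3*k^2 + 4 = (k - 2)^2*(k + 1)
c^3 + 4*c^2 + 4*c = c*(c + 2)^2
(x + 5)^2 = x^2 + 10*x + 25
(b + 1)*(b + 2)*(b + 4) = b^3 + 7*b^2 + 14*b + 8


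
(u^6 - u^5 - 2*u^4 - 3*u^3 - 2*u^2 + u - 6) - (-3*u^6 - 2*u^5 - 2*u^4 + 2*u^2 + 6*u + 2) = 4*u^6 + u^5 - 3*u^3 - 4*u^2 - 5*u - 8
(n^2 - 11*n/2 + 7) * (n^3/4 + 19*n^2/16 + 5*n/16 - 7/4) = n^5/4 - 3*n^4/16 - 143*n^3/32 + 155*n^2/32 + 189*n/16 - 49/4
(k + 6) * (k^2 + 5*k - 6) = k^3 + 11*k^2 + 24*k - 36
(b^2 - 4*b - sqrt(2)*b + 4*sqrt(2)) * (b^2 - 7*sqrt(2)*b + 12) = b^4 - 8*sqrt(2)*b^3 - 4*b^3 + 26*b^2 + 32*sqrt(2)*b^2 - 104*b - 12*sqrt(2)*b + 48*sqrt(2)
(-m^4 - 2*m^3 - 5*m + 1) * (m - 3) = -m^5 + m^4 + 6*m^3 - 5*m^2 + 16*m - 3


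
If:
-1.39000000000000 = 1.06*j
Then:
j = -1.31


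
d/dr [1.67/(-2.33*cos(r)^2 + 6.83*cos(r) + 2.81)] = (11.4061 - 7.7822*cos(r))*sin(r)/(-2.33*cos(r)^2 + 6.83*cos(r) + 2.81)^2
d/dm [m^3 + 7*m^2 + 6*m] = 3*m^2 + 14*m + 6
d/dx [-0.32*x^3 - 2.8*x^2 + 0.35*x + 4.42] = -0.96*x^2 - 5.6*x + 0.35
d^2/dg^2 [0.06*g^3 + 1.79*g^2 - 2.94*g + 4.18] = 0.36*g + 3.58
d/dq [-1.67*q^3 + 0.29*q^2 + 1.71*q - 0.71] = -5.01*q^2 + 0.58*q + 1.71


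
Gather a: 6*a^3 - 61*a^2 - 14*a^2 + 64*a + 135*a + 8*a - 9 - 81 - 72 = 6*a^3 - 75*a^2 + 207*a - 162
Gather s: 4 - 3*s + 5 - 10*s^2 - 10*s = -10*s^2 - 13*s + 9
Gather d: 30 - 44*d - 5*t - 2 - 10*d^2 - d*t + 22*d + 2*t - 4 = -10*d^2 + d*(-t - 22) - 3*t + 24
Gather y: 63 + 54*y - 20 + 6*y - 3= 60*y + 40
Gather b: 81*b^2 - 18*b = 81*b^2 - 18*b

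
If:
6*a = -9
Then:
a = -3/2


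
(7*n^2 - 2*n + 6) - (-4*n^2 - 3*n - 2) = 11*n^2 + n + 8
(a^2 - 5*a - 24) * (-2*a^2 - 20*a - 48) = -2*a^4 - 10*a^3 + 100*a^2 + 720*a + 1152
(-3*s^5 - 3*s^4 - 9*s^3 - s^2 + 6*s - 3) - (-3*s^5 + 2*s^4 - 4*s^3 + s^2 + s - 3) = -5*s^4 - 5*s^3 - 2*s^2 + 5*s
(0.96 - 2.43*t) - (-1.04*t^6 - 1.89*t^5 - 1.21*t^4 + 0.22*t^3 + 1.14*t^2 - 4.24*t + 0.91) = 1.04*t^6 + 1.89*t^5 + 1.21*t^4 - 0.22*t^3 - 1.14*t^2 + 1.81*t + 0.0499999999999999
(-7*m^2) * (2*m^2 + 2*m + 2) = -14*m^4 - 14*m^3 - 14*m^2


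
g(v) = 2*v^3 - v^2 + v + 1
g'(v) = 6*v^2 - 2*v + 1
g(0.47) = 1.46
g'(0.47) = 1.39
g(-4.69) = -232.01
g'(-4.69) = 142.36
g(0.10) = 1.09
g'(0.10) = 0.86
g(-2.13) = -24.99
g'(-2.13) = 32.48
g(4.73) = 195.00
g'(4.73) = 125.78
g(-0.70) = -0.88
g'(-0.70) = 5.34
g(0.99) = 2.95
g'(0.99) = 4.90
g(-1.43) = -8.32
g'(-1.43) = 16.13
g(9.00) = 1387.00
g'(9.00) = 469.00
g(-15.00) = -6989.00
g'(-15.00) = 1381.00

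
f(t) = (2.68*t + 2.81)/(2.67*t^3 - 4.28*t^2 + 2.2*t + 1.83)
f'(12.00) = -0.00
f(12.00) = 0.01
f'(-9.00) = 0.00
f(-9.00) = 0.01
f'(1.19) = -1.49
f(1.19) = 2.08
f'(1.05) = -0.75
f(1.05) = 2.24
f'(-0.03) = -0.65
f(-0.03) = 1.55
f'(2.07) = -0.91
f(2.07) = 0.71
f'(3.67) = -0.11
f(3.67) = 0.15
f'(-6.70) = 0.00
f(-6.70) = 0.02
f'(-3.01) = 0.02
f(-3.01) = 0.05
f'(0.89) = 0.25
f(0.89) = 2.28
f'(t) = (2.68*t + 2.81)*(-8.01*t^2 + 8.56*t - 2.2)/(2.67*t^3 - 4.28*t^2 + 2.2*t + 1.83)^2 + 2.68/(2.67*t^3 - 4.28*t^2 + 2.2*t + 1.83) = (-14.3112*t^3 - 11.0377*t^2 + 24.0536*t - 1.2776)/(7.1289*t^6 - 22.8552*t^5 + 30.0664*t^4 - 9.0598*t^3 - 10.8248*t^2 + 8.052*t + 3.3489)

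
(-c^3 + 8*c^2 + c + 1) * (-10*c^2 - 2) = 10*c^5 - 80*c^4 - 8*c^3 - 26*c^2 - 2*c - 2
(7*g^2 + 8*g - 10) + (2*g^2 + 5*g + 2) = 9*g^2 + 13*g - 8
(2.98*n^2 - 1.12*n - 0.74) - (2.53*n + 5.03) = 2.98*n^2 - 3.65*n - 5.77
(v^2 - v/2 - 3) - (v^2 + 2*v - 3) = -5*v/2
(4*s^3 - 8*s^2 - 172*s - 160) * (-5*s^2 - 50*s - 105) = -20*s^5 - 160*s^4 + 840*s^3 + 10240*s^2 + 26060*s + 16800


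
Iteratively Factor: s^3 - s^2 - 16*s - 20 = (s + 2)*(s^2 - 3*s - 10) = (s - 5)*(s + 2)*(s + 2)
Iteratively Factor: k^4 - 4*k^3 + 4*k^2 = (k - 2)*(k^3 - 2*k^2) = (k - 2)^2*(k^2) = k*(k - 2)^2*(k)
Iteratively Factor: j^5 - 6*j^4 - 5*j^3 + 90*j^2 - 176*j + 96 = (j - 4)*(j^4 - 2*j^3 - 13*j^2 + 38*j - 24) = (j - 4)*(j - 2)*(j^3 - 13*j + 12) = (j - 4)*(j - 3)*(j - 2)*(j^2 + 3*j - 4) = (j - 4)*(j - 3)*(j - 2)*(j - 1)*(j + 4)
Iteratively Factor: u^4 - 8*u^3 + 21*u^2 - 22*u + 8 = (u - 1)*(u^3 - 7*u^2 + 14*u - 8) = (u - 2)*(u - 1)*(u^2 - 5*u + 4) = (u - 4)*(u - 2)*(u - 1)*(u - 1)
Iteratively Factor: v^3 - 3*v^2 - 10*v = (v)*(v^2 - 3*v - 10) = v*(v - 5)*(v + 2)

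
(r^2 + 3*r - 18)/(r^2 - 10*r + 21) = (r + 6)/(r - 7)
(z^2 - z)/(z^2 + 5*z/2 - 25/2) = 2*z*(z - 1)/(2*z^2 + 5*z - 25)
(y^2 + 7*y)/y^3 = (y + 7)/y^2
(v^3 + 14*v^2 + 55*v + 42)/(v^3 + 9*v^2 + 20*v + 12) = (v + 7)/(v + 2)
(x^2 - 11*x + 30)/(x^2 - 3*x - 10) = (x - 6)/(x + 2)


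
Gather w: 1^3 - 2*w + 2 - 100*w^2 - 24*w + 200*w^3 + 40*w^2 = 200*w^3 - 60*w^2 - 26*w + 3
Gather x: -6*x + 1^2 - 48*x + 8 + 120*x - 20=66*x - 11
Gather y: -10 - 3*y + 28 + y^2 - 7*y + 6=y^2 - 10*y + 24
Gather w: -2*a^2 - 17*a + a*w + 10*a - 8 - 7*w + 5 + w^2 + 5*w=-2*a^2 - 7*a + w^2 + w*(a - 2) - 3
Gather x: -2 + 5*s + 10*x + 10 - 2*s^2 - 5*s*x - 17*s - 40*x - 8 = -2*s^2 - 12*s + x*(-5*s - 30)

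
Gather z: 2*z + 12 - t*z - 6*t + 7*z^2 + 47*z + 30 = -6*t + 7*z^2 + z*(49 - t) + 42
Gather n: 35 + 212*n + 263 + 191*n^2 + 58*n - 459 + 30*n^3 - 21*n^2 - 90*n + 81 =30*n^3 + 170*n^2 + 180*n - 80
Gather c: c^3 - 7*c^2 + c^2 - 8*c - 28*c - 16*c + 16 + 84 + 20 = c^3 - 6*c^2 - 52*c + 120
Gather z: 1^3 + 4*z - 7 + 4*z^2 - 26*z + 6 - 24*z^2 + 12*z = -20*z^2 - 10*z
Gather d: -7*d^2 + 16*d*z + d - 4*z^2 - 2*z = -7*d^2 + d*(16*z + 1) - 4*z^2 - 2*z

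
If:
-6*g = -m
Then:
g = m/6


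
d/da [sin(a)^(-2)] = -2*cos(a)/sin(a)^3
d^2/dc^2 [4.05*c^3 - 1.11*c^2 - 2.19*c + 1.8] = 24.3*c - 2.22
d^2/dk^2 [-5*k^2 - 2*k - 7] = -10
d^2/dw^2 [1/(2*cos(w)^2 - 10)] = (-2*sin(w)^4 + 11*sin(w)^2 - 4)/(cos(w)^2 - 5)^3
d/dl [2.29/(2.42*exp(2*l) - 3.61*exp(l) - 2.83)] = (8.2669 - 11.0836*exp(l))*exp(l)/(-2.42*exp(2*l) + 3.61*exp(l) + 2.83)^2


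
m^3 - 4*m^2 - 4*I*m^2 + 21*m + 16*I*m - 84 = (m - 4)*(m - 7*I)*(m + 3*I)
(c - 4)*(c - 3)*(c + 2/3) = c^3 - 19*c^2/3 + 22*c/3 + 8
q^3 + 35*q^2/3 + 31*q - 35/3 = (q - 1/3)*(q + 5)*(q + 7)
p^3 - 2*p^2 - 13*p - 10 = (p - 5)*(p + 1)*(p + 2)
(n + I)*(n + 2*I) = n^2 + 3*I*n - 2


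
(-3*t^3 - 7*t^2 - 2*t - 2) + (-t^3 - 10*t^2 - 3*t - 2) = -4*t^3 - 17*t^2 - 5*t - 4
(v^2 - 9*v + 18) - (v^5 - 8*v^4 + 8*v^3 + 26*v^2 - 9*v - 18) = -v^5 + 8*v^4 - 8*v^3 - 25*v^2 + 36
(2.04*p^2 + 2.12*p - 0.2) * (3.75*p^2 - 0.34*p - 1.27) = 7.65*p^4 + 7.2564*p^3 - 4.0616*p^2 - 2.6244*p + 0.254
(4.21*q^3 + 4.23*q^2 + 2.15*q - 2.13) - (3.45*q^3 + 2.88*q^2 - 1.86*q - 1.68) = 0.76*q^3 + 1.35*q^2 + 4.01*q - 0.45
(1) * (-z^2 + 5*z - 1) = -z^2 + 5*z - 1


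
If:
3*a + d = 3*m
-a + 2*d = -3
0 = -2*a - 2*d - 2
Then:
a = 1/3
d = -4/3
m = -1/9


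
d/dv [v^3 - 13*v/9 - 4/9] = 3*v^2 - 13/9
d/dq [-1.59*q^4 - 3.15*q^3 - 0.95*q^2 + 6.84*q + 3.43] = -6.36*q^3 - 9.45*q^2 - 1.9*q + 6.84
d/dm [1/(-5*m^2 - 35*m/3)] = 3*(6*m + 7)/(5*m^2*(3*m + 7)^2)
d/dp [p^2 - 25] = 2*p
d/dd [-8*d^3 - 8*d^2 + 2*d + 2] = -24*d^2 - 16*d + 2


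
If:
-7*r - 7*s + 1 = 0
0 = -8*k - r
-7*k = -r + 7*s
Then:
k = -1/71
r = 8/71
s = 15/497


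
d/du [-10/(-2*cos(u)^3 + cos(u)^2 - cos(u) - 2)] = 10*(6*cos(u)^2 - 2*cos(u) + 1)*sin(u)/(2*cos(u)^3 - cos(u)^2 + cos(u) + 2)^2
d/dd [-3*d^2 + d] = 1 - 6*d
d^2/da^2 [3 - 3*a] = 0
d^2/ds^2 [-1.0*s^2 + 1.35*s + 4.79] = -2.00000000000000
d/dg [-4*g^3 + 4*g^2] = 4*g*(2 - 3*g)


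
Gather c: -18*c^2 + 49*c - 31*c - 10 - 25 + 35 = -18*c^2 + 18*c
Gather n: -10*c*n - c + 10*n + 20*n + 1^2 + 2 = -c + n*(30 - 10*c) + 3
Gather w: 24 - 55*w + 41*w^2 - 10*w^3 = -10*w^3 + 41*w^2 - 55*w + 24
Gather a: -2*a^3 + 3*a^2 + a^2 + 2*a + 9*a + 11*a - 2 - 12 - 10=-2*a^3 + 4*a^2 + 22*a - 24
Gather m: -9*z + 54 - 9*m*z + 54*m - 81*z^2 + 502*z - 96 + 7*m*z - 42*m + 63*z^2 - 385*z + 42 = m*(12 - 2*z) - 18*z^2 + 108*z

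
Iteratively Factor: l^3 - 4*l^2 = (l - 4)*(l^2) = l*(l - 4)*(l)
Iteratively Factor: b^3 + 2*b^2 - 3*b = (b)*(b^2 + 2*b - 3) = b*(b + 3)*(b - 1)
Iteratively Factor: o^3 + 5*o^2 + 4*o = (o + 1)*(o^2 + 4*o) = (o + 1)*(o + 4)*(o)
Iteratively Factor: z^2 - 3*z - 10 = (z - 5)*(z + 2)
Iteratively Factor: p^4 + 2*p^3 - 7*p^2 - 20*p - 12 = (p + 2)*(p^3 - 7*p - 6) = (p - 3)*(p + 2)*(p^2 + 3*p + 2) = (p - 3)*(p + 1)*(p + 2)*(p + 2)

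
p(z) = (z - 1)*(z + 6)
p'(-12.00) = -19.00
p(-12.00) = 78.00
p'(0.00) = 5.00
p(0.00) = -6.00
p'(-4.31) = -3.62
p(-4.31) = -8.97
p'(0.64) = 6.28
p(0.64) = -2.39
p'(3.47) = 11.94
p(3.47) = 23.39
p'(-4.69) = -4.38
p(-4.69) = -7.45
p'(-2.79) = -0.58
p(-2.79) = -12.17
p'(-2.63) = -0.26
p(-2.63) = -12.23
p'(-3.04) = -1.08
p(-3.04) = -11.96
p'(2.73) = 10.46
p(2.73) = 15.10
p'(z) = 2*z + 5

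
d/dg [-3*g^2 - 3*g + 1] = -6*g - 3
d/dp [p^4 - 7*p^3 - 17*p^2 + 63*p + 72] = 4*p^3 - 21*p^2 - 34*p + 63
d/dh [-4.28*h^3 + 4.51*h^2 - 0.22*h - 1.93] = -12.84*h^2 + 9.02*h - 0.22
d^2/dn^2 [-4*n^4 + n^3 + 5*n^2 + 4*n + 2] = -48*n^2 + 6*n + 10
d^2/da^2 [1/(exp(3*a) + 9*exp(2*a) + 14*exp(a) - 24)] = (2*(3*exp(2*a) + 18*exp(a) + 14)^2*exp(a) - (9*exp(2*a) + 36*exp(a) + 14)*(exp(3*a) + 9*exp(2*a) + 14*exp(a) - 24))*exp(a)/(exp(3*a) + 9*exp(2*a) + 14*exp(a) - 24)^3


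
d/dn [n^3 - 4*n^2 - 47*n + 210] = 3*n^2 - 8*n - 47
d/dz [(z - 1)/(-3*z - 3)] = -2/(3*(z + 1)^2)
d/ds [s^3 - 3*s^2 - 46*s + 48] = 3*s^2 - 6*s - 46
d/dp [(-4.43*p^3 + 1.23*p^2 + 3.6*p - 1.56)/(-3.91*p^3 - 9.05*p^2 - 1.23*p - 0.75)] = (44.9008*p^4 + 39.0498*p^3 + 22.7358*p^2 - 30.081*p - 4.6188)/(15.2881*p^6 + 70.771*p^5 + 91.5211*p^4 + 28.128*p^3 + 15.0879*p^2 + 1.845*p + 0.5625)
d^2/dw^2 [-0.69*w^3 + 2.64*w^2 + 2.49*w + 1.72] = 5.28 - 4.14*w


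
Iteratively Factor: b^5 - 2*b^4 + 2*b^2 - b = (b + 1)*(b^4 - 3*b^3 + 3*b^2 - b) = b*(b + 1)*(b^3 - 3*b^2 + 3*b - 1) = b*(b - 1)*(b + 1)*(b^2 - 2*b + 1) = b*(b - 1)^2*(b + 1)*(b - 1)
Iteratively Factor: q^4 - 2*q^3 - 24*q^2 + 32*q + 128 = (q + 2)*(q^3 - 4*q^2 - 16*q + 64) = (q + 2)*(q + 4)*(q^2 - 8*q + 16) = (q - 4)*(q + 2)*(q + 4)*(q - 4)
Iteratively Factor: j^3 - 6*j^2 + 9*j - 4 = (j - 4)*(j^2 - 2*j + 1) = (j - 4)*(j - 1)*(j - 1)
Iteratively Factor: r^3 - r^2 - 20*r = (r - 5)*(r^2 + 4*r) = (r - 5)*(r + 4)*(r)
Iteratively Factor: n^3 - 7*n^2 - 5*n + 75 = (n + 3)*(n^2 - 10*n + 25) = (n - 5)*(n + 3)*(n - 5)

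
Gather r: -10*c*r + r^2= -10*c*r + r^2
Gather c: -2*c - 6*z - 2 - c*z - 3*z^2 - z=c*(-z - 2) - 3*z^2 - 7*z - 2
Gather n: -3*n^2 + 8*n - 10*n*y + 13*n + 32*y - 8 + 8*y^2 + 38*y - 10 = -3*n^2 + n*(21 - 10*y) + 8*y^2 + 70*y - 18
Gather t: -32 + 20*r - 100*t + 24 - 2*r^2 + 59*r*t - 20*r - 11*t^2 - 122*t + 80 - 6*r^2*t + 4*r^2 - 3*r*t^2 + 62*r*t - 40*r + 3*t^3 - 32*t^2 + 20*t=2*r^2 - 40*r + 3*t^3 + t^2*(-3*r - 43) + t*(-6*r^2 + 121*r - 202) + 72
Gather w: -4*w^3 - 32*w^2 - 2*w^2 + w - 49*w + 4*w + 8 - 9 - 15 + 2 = -4*w^3 - 34*w^2 - 44*w - 14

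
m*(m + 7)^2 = m^3 + 14*m^2 + 49*m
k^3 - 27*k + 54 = (k - 3)^2*(k + 6)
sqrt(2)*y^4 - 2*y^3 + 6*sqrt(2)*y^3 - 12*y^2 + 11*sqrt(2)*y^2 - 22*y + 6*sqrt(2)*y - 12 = (y + 2)*(y + 3)*(y - sqrt(2))*(sqrt(2)*y + sqrt(2))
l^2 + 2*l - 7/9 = (l - 1/3)*(l + 7/3)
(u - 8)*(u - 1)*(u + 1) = u^3 - 8*u^2 - u + 8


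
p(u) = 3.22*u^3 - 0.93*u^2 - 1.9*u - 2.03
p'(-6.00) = 357.02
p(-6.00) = -719.63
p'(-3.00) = 90.62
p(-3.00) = -91.64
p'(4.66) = 199.21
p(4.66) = 294.77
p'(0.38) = -1.21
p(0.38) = -2.71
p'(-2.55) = 65.66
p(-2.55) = -56.62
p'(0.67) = 1.19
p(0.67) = -2.75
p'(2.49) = 53.36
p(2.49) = 37.18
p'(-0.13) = -1.49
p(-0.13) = -1.81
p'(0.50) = -0.42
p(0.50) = -2.81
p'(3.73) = 125.56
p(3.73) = 145.05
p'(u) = 9.66*u^2 - 1.86*u - 1.9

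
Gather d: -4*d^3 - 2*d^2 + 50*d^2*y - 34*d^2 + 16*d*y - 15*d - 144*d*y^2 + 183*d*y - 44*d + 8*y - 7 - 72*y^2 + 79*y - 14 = -4*d^3 + d^2*(50*y - 36) + d*(-144*y^2 + 199*y - 59) - 72*y^2 + 87*y - 21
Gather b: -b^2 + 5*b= -b^2 + 5*b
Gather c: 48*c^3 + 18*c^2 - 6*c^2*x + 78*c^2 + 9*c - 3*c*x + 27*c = 48*c^3 + c^2*(96 - 6*x) + c*(36 - 3*x)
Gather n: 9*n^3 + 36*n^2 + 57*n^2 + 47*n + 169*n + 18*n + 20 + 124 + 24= 9*n^3 + 93*n^2 + 234*n + 168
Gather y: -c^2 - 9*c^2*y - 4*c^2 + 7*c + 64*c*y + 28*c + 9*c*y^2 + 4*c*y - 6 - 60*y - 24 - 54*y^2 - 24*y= -5*c^2 + 35*c + y^2*(9*c - 54) + y*(-9*c^2 + 68*c - 84) - 30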